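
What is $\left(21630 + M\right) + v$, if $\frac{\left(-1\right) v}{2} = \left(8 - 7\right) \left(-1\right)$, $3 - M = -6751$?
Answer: $28386$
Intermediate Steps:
$M = 6754$ ($M = 3 - -6751 = 3 + 6751 = 6754$)
$v = 2$ ($v = - 2 \left(8 - 7\right) \left(-1\right) = - 2 \cdot 1 \left(-1\right) = \left(-2\right) \left(-1\right) = 2$)
$\left(21630 + M\right) + v = \left(21630 + 6754\right) + 2 = 28384 + 2 = 28386$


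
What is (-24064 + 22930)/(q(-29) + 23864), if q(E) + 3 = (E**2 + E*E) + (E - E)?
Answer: -162/3649 ≈ -0.044396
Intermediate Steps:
q(E) = -3 + 2*E**2 (q(E) = -3 + ((E**2 + E*E) + (E - E)) = -3 + ((E**2 + E**2) + 0) = -3 + (2*E**2 + 0) = -3 + 2*E**2)
(-24064 + 22930)/(q(-29) + 23864) = (-24064 + 22930)/((-3 + 2*(-29)**2) + 23864) = -1134/((-3 + 2*841) + 23864) = -1134/((-3 + 1682) + 23864) = -1134/(1679 + 23864) = -1134/25543 = -1134*1/25543 = -162/3649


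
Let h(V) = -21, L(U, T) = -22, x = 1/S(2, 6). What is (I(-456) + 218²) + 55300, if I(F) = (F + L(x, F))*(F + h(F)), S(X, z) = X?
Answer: 330830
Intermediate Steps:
x = ½ (x = 1/2 = ½ ≈ 0.50000)
I(F) = (-22 + F)*(-21 + F) (I(F) = (F - 22)*(F - 21) = (-22 + F)*(-21 + F))
(I(-456) + 218²) + 55300 = ((462 + (-456)² - 43*(-456)) + 218²) + 55300 = ((462 + 207936 + 19608) + 47524) + 55300 = (228006 + 47524) + 55300 = 275530 + 55300 = 330830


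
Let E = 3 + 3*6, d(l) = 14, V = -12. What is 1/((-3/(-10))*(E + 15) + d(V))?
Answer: 5/124 ≈ 0.040323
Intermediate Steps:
E = 21 (E = 3 + 18 = 21)
1/((-3/(-10))*(E + 15) + d(V)) = 1/((-3/(-10))*(21 + 15) + 14) = 1/(-3*(-1/10)*36 + 14) = 1/((3/10)*36 + 14) = 1/(54/5 + 14) = 1/(124/5) = 5/124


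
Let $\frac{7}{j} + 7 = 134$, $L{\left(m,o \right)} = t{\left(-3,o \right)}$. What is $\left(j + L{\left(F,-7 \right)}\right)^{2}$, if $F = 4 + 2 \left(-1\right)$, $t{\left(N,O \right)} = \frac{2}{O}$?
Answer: $\frac{42025}{790321} \approx 0.053175$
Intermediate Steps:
$F = 2$ ($F = 4 - 2 = 2$)
$L{\left(m,o \right)} = \frac{2}{o}$
$j = \frac{7}{127}$ ($j = \frac{7}{-7 + 134} = \frac{7}{127} \approx 0.055118$)
$\left(j + L{\left(F,-7 \right)}\right)^{2} = \left(\frac{7}{127} + \frac{2}{-7}\right)^{2} = \left(\frac{7}{127} + 2 \left(- \frac{1}{7}\right)\right)^{2} = \left(\frac{7}{127} - \frac{2}{7}\right)^{2} = \left(- \frac{205}{889}\right)^{2} = \frac{42025}{790321}$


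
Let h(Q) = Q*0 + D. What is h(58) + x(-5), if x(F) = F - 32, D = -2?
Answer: -39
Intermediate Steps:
h(Q) = -2 (h(Q) = Q*0 - 2 = 0 - 2 = -2)
x(F) = -32 + F
h(58) + x(-5) = -2 + (-32 - 5) = -2 - 37 = -39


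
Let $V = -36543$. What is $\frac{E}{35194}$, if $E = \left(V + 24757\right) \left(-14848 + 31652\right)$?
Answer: $- \frac{99025972}{17597} \approx -5627.4$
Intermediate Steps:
$E = -198051944$ ($E = \left(-36543 + 24757\right) \left(-14848 + 31652\right) = \left(-11786\right) 16804 = -198051944$)
$\frac{E}{35194} = - \frac{198051944}{35194} = \left(-198051944\right) \frac{1}{35194} = - \frac{99025972}{17597}$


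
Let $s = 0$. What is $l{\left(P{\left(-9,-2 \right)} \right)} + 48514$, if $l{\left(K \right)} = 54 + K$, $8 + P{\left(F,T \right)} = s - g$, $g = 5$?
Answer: $48555$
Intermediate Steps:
$P{\left(F,T \right)} = -13$ ($P{\left(F,T \right)} = -8 + \left(0 - 5\right) = -8 - 5 = -13$)
$l{\left(P{\left(-9,-2 \right)} \right)} + 48514 = \left(54 - 13\right) + 48514 = 41 + 48514 = 48555$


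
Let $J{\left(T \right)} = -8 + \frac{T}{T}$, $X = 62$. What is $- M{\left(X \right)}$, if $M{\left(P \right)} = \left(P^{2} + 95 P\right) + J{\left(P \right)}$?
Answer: $-9727$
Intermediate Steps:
$J{\left(T \right)} = -7$ ($J{\left(T \right)} = -8 + 1 = -7$)
$M{\left(P \right)} = -7 + P^{2} + 95 P$ ($M{\left(P \right)} = \left(P^{2} + 95 P\right) - 7 = -7 + P^{2} + 95 P$)
$- M{\left(X \right)} = - (-7 + 62^{2} + 95 \cdot 62) = - (-7 + 3844 + 5890) = \left(-1\right) 9727 = -9727$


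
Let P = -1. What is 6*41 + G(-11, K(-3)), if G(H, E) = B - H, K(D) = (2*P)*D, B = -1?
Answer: 256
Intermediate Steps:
K(D) = -2*D (K(D) = (2*(-1))*D = -2*D)
G(H, E) = -1 - H
6*41 + G(-11, K(-3)) = 6*41 + (-1 - 1*(-11)) = 246 + (-1 + 11) = 246 + 10 = 256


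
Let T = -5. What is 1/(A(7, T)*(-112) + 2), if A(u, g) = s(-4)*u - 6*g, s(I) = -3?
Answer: -1/1006 ≈ -0.00099404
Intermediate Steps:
A(u, g) = -6*g - 3*u (A(u, g) = -3*u - 6*g = -6*g - 3*u)
1/(A(7, T)*(-112) + 2) = 1/((-6*(-5) - 3*7)*(-112) + 2) = 1/((30 - 21)*(-112) + 2) = 1/(9*(-112) + 2) = 1/(-1008 + 2) = 1/(-1006) = -1/1006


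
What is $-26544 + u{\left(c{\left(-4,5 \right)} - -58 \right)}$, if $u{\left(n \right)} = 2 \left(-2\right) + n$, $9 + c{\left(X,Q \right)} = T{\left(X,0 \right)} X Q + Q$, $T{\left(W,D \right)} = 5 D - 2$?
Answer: $-26454$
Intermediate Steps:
$T{\left(W,D \right)} = -2 + 5 D$
$c{\left(X,Q \right)} = -9 + Q - 2 Q X$ ($c{\left(X,Q \right)} = -9 + \left(\left(-2 + 5 \cdot 0\right) X Q + Q\right) = -9 + \left(\left(-2 + 0\right) X Q + Q\right) = -9 + \left(- 2 X Q + Q\right) = -9 - \left(- Q + 2 Q X\right) = -9 + Q - 2 Q X$)
$u{\left(n \right)} = -4 + n$
$-26544 + u{\left(c{\left(-4,5 \right)} - -58 \right)} = -26544 - -90 = -26544 + \left(-4 + \left(\left(-9 + 5 + 40\right) + 58\right)\right) = -26544 + \left(-4 + \left(36 + 58\right)\right) = -26544 + \left(-4 + 94\right) = -26544 + 90 = -26454$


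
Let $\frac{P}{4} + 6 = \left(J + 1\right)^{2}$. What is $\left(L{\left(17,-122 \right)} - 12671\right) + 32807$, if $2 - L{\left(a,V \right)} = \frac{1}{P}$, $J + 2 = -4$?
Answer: $\frac{1530487}{76} \approx 20138.0$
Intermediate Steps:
$J = -6$ ($J = -2 - 4 = -6$)
$P = 76$ ($P = -24 + 4 \left(-6 + 1\right)^{2} = -24 + 4 \left(-5\right)^{2} = -24 + 4 \cdot 25 = -24 + 100 = 76$)
$L{\left(a,V \right)} = \frac{151}{76}$ ($L{\left(a,V \right)} = 2 - \frac{1}{76} = \frac{151}{76}$)
$\left(L{\left(17,-122 \right)} - 12671\right) + 32807 = \left(\frac{151}{76} - 12671\right) + 32807 = - \frac{962845}{76} + 32807 = \frac{1530487}{76}$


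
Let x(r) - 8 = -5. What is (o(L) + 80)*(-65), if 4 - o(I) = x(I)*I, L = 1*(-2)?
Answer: -5850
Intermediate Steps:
x(r) = 3 (x(r) = 8 - 5 = 3)
L = -2
o(I) = 4 - 3*I
(o(L) + 80)*(-65) = ((4 - 3*(-2)) + 80)*(-65) = ((4 + 6) + 80)*(-65) = (10 + 80)*(-65) = 90*(-65) = -5850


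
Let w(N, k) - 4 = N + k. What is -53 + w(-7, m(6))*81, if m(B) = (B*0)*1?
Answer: -296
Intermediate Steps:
m(B) = 0 (m(B) = 0*1 = 0)
w(N, k) = 4 + N + k (w(N, k) = 4 + (N + k) = 4 + N + k)
-53 + w(-7, m(6))*81 = -53 + (4 - 7 + 0)*81 = -53 - 3*81 = -53 - 243 = -296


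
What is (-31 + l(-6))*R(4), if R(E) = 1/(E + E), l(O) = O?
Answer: -37/8 ≈ -4.6250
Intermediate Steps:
R(E) = 1/(2*E)
(-31 + l(-6))*R(4) = (-31 - 6)*((½)/4) = -37/(2*4) = -37*⅛ = -37/8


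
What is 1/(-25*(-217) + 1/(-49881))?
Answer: 49881/270604424 ≈ 0.00018433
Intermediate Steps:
1/(-25*(-217) + 1/(-49881)) = 1/(5425 - 1/49881) = 1/(270604424/49881) = 49881/270604424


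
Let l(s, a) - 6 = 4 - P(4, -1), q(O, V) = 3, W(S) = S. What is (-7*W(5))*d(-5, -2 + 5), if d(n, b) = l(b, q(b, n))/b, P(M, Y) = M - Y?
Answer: -175/3 ≈ -58.333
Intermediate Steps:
l(s, a) = 5 (l(s, a) = 6 + (4 - (4 - 1*(-1))) = 6 + (4 - (4 + 1)) = 6 + (4 - 1*5) = 6 + (4 - 5) = 6 - 1 = 5)
d(n, b) = 5/b
(-7*W(5))*d(-5, -2 + 5) = (-7*5)*(5/(-2 + 5)) = -175/3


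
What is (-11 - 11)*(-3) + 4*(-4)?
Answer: 50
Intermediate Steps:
(-11 - 11)*(-3) + 4*(-4) = -22*(-3) - 16 = 66 - 16 = 50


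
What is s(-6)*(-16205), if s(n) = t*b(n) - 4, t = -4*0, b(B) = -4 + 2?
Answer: 64820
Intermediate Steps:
b(B) = -2
t = 0
s(n) = -4 (s(n) = 0*(-2) - 4 = 0 - 4 = -4)
s(-6)*(-16205) = -4*(-16205) = 64820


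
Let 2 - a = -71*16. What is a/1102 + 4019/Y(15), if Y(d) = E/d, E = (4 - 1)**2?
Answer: 11074052/1653 ≈ 6699.4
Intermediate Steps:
E = 9 (E = 3**2 = 9)
Y(d) = 9/d
a = 1138 (a = 2 - (-71)*16 = 2 - 1*(-1136) = 2 + 1136 = 1138)
a/1102 + 4019/Y(15) = 1138/1102 + 4019/((9/15)) = 1138*(1/1102) + 4019/((9*(1/15))) = 569/551 + 4019/(3/5) = 569/551 + 4019*(5/3) = 569/551 + 20095/3 = 11074052/1653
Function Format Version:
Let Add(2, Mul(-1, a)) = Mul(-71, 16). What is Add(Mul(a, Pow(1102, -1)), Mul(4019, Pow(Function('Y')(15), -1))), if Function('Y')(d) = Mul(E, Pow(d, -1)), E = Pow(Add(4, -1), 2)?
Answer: Rational(11074052, 1653) ≈ 6699.4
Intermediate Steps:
E = 9 (E = Pow(3, 2) = 9)
Function('Y')(d) = Mul(9, Pow(d, -1))
a = 1138 (a = Add(2, Mul(-1, Mul(-71, 16))) = Add(2, Mul(-1, -1136)) = Add(2, 1136) = 1138)
Add(Mul(a, Pow(1102, -1)), Mul(4019, Pow(Function('Y')(15), -1))) = Add(Mul(1138, Pow(1102, -1)), Mul(4019, Pow(Mul(9, Pow(15, -1)), -1))) = Add(Mul(1138, Rational(1, 1102)), Mul(4019, Pow(Mul(9, Rational(1, 15)), -1))) = Add(Rational(569, 551), Mul(4019, Pow(Rational(3, 5), -1))) = Add(Rational(569, 551), Mul(4019, Rational(5, 3))) = Add(Rational(569, 551), Rational(20095, 3)) = Rational(11074052, 1653)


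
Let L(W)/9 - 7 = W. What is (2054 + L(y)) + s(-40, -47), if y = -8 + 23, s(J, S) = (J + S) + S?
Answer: 2118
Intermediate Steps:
s(J, S) = J + 2*S
y = 15
L(W) = 63 + 9*W
(2054 + L(y)) + s(-40, -47) = (2054 + (63 + 9*15)) + (-40 + 2*(-47)) = (2054 + (63 + 135)) + (-40 - 94) = (2054 + 198) - 134 = 2252 - 134 = 2118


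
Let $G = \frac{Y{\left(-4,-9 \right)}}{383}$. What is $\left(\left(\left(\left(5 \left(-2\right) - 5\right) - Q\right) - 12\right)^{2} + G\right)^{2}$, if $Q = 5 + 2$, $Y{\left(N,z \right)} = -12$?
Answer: $\frac{196015165696}{146689} \approx 1.3363 \cdot 10^{6}$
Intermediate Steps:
$Q = 7$
$G = - \frac{12}{383} \approx -0.031332$
$\left(\left(\left(\left(5 \left(-2\right) - 5\right) - Q\right) - 12\right)^{2} + G\right)^{2} = \left(\left(\left(\left(5 \left(-2\right) - 5\right) - 7\right) - 12\right)^{2} - \frac{12}{383}\right)^{2} = \left(\left(\left(\left(-10 - 5\right) - 7\right) - 12\right)^{2} - \frac{12}{383}\right)^{2} = \left(\left(\left(-15 - 7\right) - 12\right)^{2} - \frac{12}{383}\right)^{2} = \left(\left(-22 - 12\right)^{2} - \frac{12}{383}\right)^{2} = \left(\left(-34\right)^{2} - \frac{12}{383}\right)^{2} = \left(1156 - \frac{12}{383}\right)^{2} = \left(\frac{442736}{383}\right)^{2} = \frac{196015165696}{146689}$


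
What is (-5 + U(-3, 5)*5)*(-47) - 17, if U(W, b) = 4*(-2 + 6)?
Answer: -3542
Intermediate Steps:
U(W, b) = 16 (U(W, b) = 4*4 = 16)
(-5 + U(-3, 5)*5)*(-47) - 17 = (-5 + 16*5)*(-47) - 17 = (-5 + 80)*(-47) - 17 = 75*(-47) - 17 = -3525 - 17 = -3542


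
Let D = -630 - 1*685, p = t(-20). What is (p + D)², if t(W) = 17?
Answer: 1684804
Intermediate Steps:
p = 17
D = -1315 (D = -630 - 685 = -1315)
(p + D)² = (17 - 1315)² = (-1298)² = 1684804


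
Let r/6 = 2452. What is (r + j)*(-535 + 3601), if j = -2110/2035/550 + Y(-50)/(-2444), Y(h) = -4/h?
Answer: 3084694246500573/68386175 ≈ 4.5107e+7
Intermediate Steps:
r = 14712 (r = 6*2452 = 14712)
j = -262319/136772350 (j = -2110/2035/550 - 4/(-50)/(-2444) = -2110*1/2035*(1/550) - 4*(-1/50)*(-1/2444) = -422/407*1/550 + (2/25)*(-1/2444) = -211/111925 - 1/30550 = -262319/136772350 ≈ -0.0019179)
(r + j)*(-535 + 3601) = (14712 - 262319/136772350)*(-535 + 3601) = (2012194550881/136772350)*3066 = 3084694246500573/68386175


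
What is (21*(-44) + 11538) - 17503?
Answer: -6889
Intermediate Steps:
(21*(-44) + 11538) - 17503 = (-924 + 11538) - 17503 = 10614 - 17503 = -6889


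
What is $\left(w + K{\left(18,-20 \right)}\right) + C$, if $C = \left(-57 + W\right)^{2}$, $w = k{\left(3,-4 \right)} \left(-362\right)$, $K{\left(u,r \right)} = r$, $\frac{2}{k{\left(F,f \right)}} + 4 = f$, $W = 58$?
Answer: $\frac{143}{2} \approx 71.5$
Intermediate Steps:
$k{\left(F,f \right)} = \frac{2}{-4 + f}$
$w = \frac{181}{2}$ ($w = \frac{2}{-4 - 4} \left(-362\right) = \frac{2}{-8} \left(-362\right) = 2 \left(- \frac{1}{8}\right) \left(-362\right) = \left(- \frac{1}{4}\right) \left(-362\right) = \frac{181}{2} \approx 90.5$)
$C = 1$ ($C = \left(-57 + 58\right)^{2} = 1^{2} = 1$)
$\left(w + K{\left(18,-20 \right)}\right) + C = \left(\frac{181}{2} - 20\right) + 1 = \frac{141}{2} + 1 = \frac{143}{2}$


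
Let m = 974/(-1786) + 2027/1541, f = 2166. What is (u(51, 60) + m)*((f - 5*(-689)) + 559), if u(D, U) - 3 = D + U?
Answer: 974468365420/1376113 ≈ 7.0813e+5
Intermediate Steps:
u(D, U) = 3 + D + U (u(D, U) = 3 + (D + U) = 3 + D + U)
m = 1059644/1376113 (m = 974*(-1/1786) + 2027*(1/1541) = -487/893 + 2027/1541 = 1059644/1376113 ≈ 0.77003)
(u(51, 60) + m)*((f - 5*(-689)) + 559) = ((3 + 51 + 60) + 1059644/1376113)*((2166 - 5*(-689)) + 559) = (114 + 1059644/1376113)*((2166 + 3445) + 559) = 157936526*(5611 + 559)/1376113 = (157936526/1376113)*6170 = 974468365420/1376113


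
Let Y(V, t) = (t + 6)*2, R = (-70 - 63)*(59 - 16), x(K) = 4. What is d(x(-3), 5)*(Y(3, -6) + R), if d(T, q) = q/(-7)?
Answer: 4085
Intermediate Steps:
R = -5719 (R = -133*43 = -5719)
d(T, q) = -q/7 (d(T, q) = q*(-1/7) = -q/7)
Y(V, t) = 12 + 2*t (Y(V, t) = (6 + t)*2 = 12 + 2*t)
d(x(-3), 5)*(Y(3, -6) + R) = (-1/7*5)*((12 + 2*(-6)) - 5719) = -5*((12 - 12) - 5719)/7 = -5*(0 - 5719)/7 = -5/7*(-5719) = 4085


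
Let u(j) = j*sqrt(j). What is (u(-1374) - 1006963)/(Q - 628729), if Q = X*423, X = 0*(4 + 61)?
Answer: 1006963/628729 + 1374*I*sqrt(1374)/628729 ≈ 1.6016 + 0.081006*I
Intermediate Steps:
X = 0 (X = 0*65 = 0)
u(j) = j**(3/2)
Q = 0 (Q = 0*423 = 0)
(u(-1374) - 1006963)/(Q - 628729) = ((-1374)**(3/2) - 1006963)/(0 - 628729) = (-1374*I*sqrt(1374) - 1006963)/(-628729) = (-1006963 - 1374*I*sqrt(1374))*(-1/628729) = 1006963/628729 + 1374*I*sqrt(1374)/628729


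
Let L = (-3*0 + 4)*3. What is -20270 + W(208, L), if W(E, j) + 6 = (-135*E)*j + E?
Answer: -357028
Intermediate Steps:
L = 12 (L = (0 + 4)*3 = 4*3 = 12)
W(E, j) = -6 + E - 135*E*j (W(E, j) = -6 + ((-135*E)*j + E) = -6 + (-135*E*j + E) = -6 + (E - 135*E*j) = -6 + E - 135*E*j)
-20270 + W(208, L) = -20270 + (-6 + 208 - 135*208*12) = -20270 + (-6 + 208 - 336960) = -20270 - 336758 = -357028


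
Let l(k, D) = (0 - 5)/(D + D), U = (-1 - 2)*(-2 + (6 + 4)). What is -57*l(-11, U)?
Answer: -95/16 ≈ -5.9375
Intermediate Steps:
U = -24 (U = -3*(-2 + 10) = -3*8 = -24)
l(k, D) = -5/(2*D) (l(k, D) = -5*1/(2*D) = -5/(2*D))
-57*l(-11, U) = -(-285)/(2*(-24)) = -(-285)*(-1)/(2*24) = -57*5/48 = -95/16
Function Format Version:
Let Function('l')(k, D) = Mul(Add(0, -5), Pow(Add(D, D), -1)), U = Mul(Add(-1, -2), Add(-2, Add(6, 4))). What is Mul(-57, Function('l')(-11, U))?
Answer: Rational(-95, 16) ≈ -5.9375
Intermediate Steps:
U = -24 (U = Mul(-3, Add(-2, 10)) = Mul(-3, 8) = -24)
Function('l')(k, D) = Mul(Rational(-5, 2), Pow(D, -1)) (Function('l')(k, D) = Mul(-5, Pow(Mul(2, D), -1)) = Mul(-5, Mul(Rational(1, 2), Pow(D, -1))) = Mul(Rational(-5, 2), Pow(D, -1)))
Mul(-57, Function('l')(-11, U)) = Mul(-57, Mul(Rational(-5, 2), Pow(-24, -1))) = Mul(-57, Mul(Rational(-5, 2), Rational(-1, 24))) = Mul(-57, Rational(5, 48)) = Rational(-95, 16)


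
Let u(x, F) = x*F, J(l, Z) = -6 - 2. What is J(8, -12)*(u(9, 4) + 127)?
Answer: -1304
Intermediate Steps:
J(l, Z) = -8
u(x, F) = F*x
J(8, -12)*(u(9, 4) + 127) = -8*(4*9 + 127) = -8*(36 + 127) = -8*163 = -1304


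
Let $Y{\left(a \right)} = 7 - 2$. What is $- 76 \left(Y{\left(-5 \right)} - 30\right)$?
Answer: $1900$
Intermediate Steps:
$Y{\left(a \right)} = 5$ ($Y{\left(a \right)} = 7 - 2 = 5$)
$- 76 \left(Y{\left(-5 \right)} - 30\right) = - 76 \left(5 - 30\right) = \left(-76\right) \left(-25\right) = 1900$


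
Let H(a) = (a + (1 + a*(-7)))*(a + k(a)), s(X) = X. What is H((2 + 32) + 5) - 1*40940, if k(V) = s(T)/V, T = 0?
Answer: -50027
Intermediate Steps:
k(V) = 0 (k(V) = 0/V = 0)
H(a) = a*(1 - 6*a) (H(a) = (a + (1 + a*(-7)))*(a + 0) = (a + (1 - 7*a))*a = (1 - 6*a)*a = a*(1 - 6*a))
H((2 + 32) + 5) - 1*40940 = ((2 + 32) + 5)*(1 - 6*((2 + 32) + 5)) - 1*40940 = (34 + 5)*(1 - 6*(34 + 5)) - 40940 = 39*(1 - 6*39) - 40940 = 39*(1 - 234) - 40940 = 39*(-233) - 40940 = -9087 - 40940 = -50027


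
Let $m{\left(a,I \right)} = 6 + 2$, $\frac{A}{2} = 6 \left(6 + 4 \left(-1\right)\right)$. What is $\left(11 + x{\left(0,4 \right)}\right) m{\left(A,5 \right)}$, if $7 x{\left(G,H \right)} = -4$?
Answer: $\frac{584}{7} \approx 83.429$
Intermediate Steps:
$A = 24$ ($A = 2 \cdot 6 \left(6 + 4 \left(-1\right)\right) = 2 \cdot 6 \left(6 - 4\right) = 2 \cdot 6 \cdot 2 = 2 \cdot 12 = 24$)
$x{\left(G,H \right)} = - \frac{4}{7}$ ($x{\left(G,H \right)} = \frac{1}{7} \left(-4\right) = - \frac{4}{7}$)
$m{\left(a,I \right)} = 8$
$\left(11 + x{\left(0,4 \right)}\right) m{\left(A,5 \right)} = \left(11 - \frac{4}{7}\right) 8 = \frac{73}{7} \cdot 8 = \frac{584}{7}$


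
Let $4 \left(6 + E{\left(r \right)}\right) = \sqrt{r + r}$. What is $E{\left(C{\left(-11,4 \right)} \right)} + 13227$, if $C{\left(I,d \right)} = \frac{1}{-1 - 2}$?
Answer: $13221 + \frac{i \sqrt{6}}{12} \approx 13221.0 + 0.20412 i$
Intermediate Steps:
$C{\left(I,d \right)} = - \frac{1}{3}$ ($C{\left(I,d \right)} = \frac{1}{-3} = - \frac{1}{3}$)
$E{\left(r \right)} = -6 + \frac{\sqrt{2} \sqrt{r}}{4}$ ($E{\left(r \right)} = -6 + \frac{\sqrt{r + r}}{4} = -6 + \frac{\sqrt{2 r}}{4} = -6 + \frac{\sqrt{2} \sqrt{r}}{4}$)
$E{\left(C{\left(-11,4 \right)} \right)} + 13227 = \left(-6 + \frac{\sqrt{2} \sqrt{- \frac{1}{3}}}{4}\right) + 13227 = \left(-6 + \frac{\sqrt{2} \frac{i \sqrt{3}}{3}}{4}\right) + 13227 = \left(-6 + \frac{i \sqrt{6}}{12}\right) + 13227 = 13221 + \frac{i \sqrt{6}}{12}$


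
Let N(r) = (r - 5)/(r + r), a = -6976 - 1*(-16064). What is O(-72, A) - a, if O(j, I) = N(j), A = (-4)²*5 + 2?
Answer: -1308595/144 ≈ -9087.5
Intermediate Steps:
a = 9088 (a = -6976 + 16064 = 9088)
N(r) = (-5 + r)/(2*r) (N(r) = (-5 + r)/((2*r)) = (-5 + r)*(1/(2*r)) = (-5 + r)/(2*r))
A = 82 (A = 16*5 + 2 = 80 + 2 = 82)
O(j, I) = (-5 + j)/(2*j)
O(-72, A) - a = (½)*(-5 - 72)/(-72) - 1*9088 = (½)*(-1/72)*(-77) - 9088 = 77/144 - 9088 = -1308595/144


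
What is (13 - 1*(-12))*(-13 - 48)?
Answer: -1525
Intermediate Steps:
(13 - 1*(-12))*(-13 - 48) = (13 + 12)*(-61) = 25*(-61) = -1525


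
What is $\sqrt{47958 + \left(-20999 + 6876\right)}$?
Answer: $\sqrt{33835} \approx 183.94$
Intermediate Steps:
$\sqrt{47958 + \left(-20999 + 6876\right)} = \sqrt{47958 - 14123} = \sqrt{33835}$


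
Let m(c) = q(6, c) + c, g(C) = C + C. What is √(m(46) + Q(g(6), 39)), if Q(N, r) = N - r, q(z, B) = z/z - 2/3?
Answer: √174/3 ≈ 4.3970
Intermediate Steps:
g(C) = 2*C
q(z, B) = ⅓ (q(z, B) = 1 - 2*⅓ = 1 - ⅔ = ⅓)
m(c) = ⅓ + c
√(m(46) + Q(g(6), 39)) = √((⅓ + 46) + (2*6 - 1*39)) = √(139/3 + (12 - 39)) = √(139/3 - 27) = √(58/3) = √174/3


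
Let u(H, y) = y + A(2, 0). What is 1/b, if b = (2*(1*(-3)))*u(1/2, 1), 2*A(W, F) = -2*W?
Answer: 1/6 ≈ 0.16667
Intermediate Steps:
A(W, F) = -W (A(W, F) = (-2*W)/2 = -W)
u(H, y) = -2 + y (u(H, y) = y - 1*2 = y - 2 = -2 + y)
b = 6 (b = (2*(1*(-3)))*(-2 + 1) = (2*(-3))*(-1) = -6*(-1) = 6)
1/b = 1/6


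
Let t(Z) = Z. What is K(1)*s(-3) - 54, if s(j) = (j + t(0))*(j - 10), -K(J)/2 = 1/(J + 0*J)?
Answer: -132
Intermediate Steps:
K(J) = -2/J (K(J) = -2/(J + 0*J) = -2/(J + 0) = -2/J)
s(j) = j*(-10 + j) (s(j) = (j + 0)*(j - 10) = j*(-10 + j))
K(1)*s(-3) - 54 = (-2/1)*(-3*(-10 - 3)) - 54 = (-2*1)*(-3*(-13)) - 54 = -2*39 - 54 = -78 - 54 = -132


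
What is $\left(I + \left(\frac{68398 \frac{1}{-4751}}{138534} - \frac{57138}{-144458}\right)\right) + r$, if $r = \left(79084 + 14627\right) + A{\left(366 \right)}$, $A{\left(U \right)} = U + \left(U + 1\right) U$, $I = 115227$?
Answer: $\frac{742534851349004420}{2160878387763} \approx 3.4363 \cdot 10^{5}$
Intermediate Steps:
$A{\left(U \right)} = U + U \left(1 + U\right)$ ($A{\left(U \right)} = U + \left(1 + U\right) U = U + U \left(1 + U\right)$)
$r = 228399$ ($r = \left(79084 + 14627\right) + 366 \left(2 + 366\right) = 93711 + 366 \cdot 368 = 93711 + 134688 = 228399$)
$\left(I + \left(\frac{68398 \frac{1}{-4751}}{138534} - \frac{57138}{-144458}\right)\right) + r = \left(115227 + \left(\frac{68398 \frac{1}{-4751}}{138534} - \frac{57138}{-144458}\right)\right) + 228399 = \left(115227 + \left(68398 \left(- \frac{1}{4751}\right) \frac{1}{138534} - - \frac{28569}{72229}\right)\right) + 228399 = \left(115227 + \left(\left(- \frac{68398}{4751}\right) \frac{1}{138534} + \frac{28569}{72229}\right)\right) + 228399 = \left(115227 + \left(- \frac{3109}{29917047} + \frac{28569}{72229}\right)\right) + 228399 = \left(115227 + \frac{854475555782}{2160878387763}\right) + 228399 = \frac{248992388462322983}{2160878387763} + 228399 = \frac{742534851349004420}{2160878387763}$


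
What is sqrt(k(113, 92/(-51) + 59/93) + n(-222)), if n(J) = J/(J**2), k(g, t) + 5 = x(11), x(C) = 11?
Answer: 11*sqrt(2442)/222 ≈ 2.4486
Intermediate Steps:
k(g, t) = 6 (k(g, t) = -5 + 11 = 6)
n(J) = 1/J (n(J) = J/J**2 = 1/J)
sqrt(k(113, 92/(-51) + 59/93) + n(-222)) = sqrt(6 + 1/(-222)) = sqrt(6 - 1/222) = sqrt(1331/222) = 11*sqrt(2442)/222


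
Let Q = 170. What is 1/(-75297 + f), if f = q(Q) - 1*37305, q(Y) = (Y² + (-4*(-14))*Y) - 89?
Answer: -1/74271 ≈ -1.3464e-5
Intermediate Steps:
q(Y) = -89 + Y² + 56*Y (q(Y) = (Y² + 56*Y) - 89 = -89 + Y² + 56*Y)
f = 1026 (f = (-89 + 170² + 56*170) - 1*37305 = (-89 + 28900 + 9520) - 37305 = 38331 - 37305 = 1026)
1/(-75297 + f) = 1/(-75297 + 1026) = 1/(-74271) = -1/74271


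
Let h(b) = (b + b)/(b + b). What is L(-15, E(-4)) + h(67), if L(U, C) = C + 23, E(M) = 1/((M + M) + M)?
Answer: 287/12 ≈ 23.917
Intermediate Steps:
E(M) = 1/(3*M) (E(M) = 1/(2*M + M) = 1/(3*M))
L(U, C) = 23 + C
h(b) = 1 (h(b) = (2*b)/((2*b)) = (2*b)*(1/(2*b)) = 1)
L(-15, E(-4)) + h(67) = (23 + (⅓)/(-4)) + 1 = (23 + (⅓)*(-¼)) + 1 = (23 - 1/12) + 1 = 275/12 + 1 = 287/12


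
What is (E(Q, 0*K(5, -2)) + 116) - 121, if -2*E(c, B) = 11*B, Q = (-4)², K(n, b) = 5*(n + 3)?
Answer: -5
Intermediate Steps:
K(n, b) = 15 + 5*n (K(n, b) = 5*(3 + n) = 15 + 5*n)
Q = 16
E(c, B) = -11*B/2
(E(Q, 0*K(5, -2)) + 116) - 121 = (-0*(15 + 5*5) + 116) - 121 = (-0*(15 + 25) + 116) - 121 = (-0*40 + 116) - 121 = (-11/2*0 + 116) - 121 = (0 + 116) - 121 = 116 - 121 = -5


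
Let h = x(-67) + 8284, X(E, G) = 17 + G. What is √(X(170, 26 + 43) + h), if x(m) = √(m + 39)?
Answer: √(8370 + 2*I*√7) ≈ 91.488 + 0.0289*I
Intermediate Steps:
x(m) = √(39 + m)
h = 8284 + 2*I*√7 (h = √(39 - 67) + 8284 = √(-28) + 8284 = 2*I*√7 + 8284 = 8284 + 2*I*√7 ≈ 8284.0 + 5.2915*I)
√(X(170, 26 + 43) + h) = √((17 + (26 + 43)) + (8284 + 2*I*√7)) = √((17 + 69) + (8284 + 2*I*√7)) = √(86 + (8284 + 2*I*√7)) = √(8370 + 2*I*√7)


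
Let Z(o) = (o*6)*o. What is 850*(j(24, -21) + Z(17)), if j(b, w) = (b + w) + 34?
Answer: 1505350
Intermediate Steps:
Z(o) = 6*o**2 (Z(o) = (6*o)*o = 6*o**2)
j(b, w) = 34 + b + w
850*(j(24, -21) + Z(17)) = 850*((34 + 24 - 21) + 6*17**2) = 850*(37 + 6*289) = 850*(37 + 1734) = 850*1771 = 1505350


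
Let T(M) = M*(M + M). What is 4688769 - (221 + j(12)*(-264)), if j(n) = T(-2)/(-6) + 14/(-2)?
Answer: 4686348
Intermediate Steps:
T(M) = 2*M² (T(M) = M*(2*M) = 2*M²)
j(n) = -25/3 (j(n) = (2*(-2)²)/(-6) + 14/(-2) = (2*4)*(-⅙) + 14*(-½) = 8*(-⅙) - 7 = -4/3 - 7 = -25/3)
4688769 - (221 + j(12)*(-264)) = 4688769 - (221 - 25/3*(-264)) = 4688769 - (221 + 2200) = 4688769 - 1*2421 = 4688769 - 2421 = 4686348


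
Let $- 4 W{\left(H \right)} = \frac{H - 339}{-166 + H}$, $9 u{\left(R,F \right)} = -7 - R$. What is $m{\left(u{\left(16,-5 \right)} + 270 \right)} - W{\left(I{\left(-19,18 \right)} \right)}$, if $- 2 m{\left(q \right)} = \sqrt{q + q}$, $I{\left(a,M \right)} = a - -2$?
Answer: $\frac{89}{183} - \frac{\sqrt{4814}}{6} \approx -11.077$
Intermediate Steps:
$u{\left(R,F \right)} = - \frac{7}{9} - \frac{R}{9}$ ($u{\left(R,F \right)} = \frac{-7 - R}{9} = - \frac{7}{9} - \frac{R}{9}$)
$I{\left(a,M \right)} = 2 + a$ ($I{\left(a,M \right)} = a + 2 = 2 + a$)
$m{\left(q \right)} = - \frac{\sqrt{2} \sqrt{q}}{2}$ ($m{\left(q \right)} = - \frac{\sqrt{q + q}}{2} = - \frac{\sqrt{2 q}}{2} = - \frac{\sqrt{2} \sqrt{q}}{2}$)
$W{\left(H \right)} = - \frac{-339 + H}{4 \left(-166 + H\right)}$ ($W{\left(H \right)} = - \frac{\left(H - 339\right) \frac{1}{-166 + H}}{4} = - \frac{\left(-339 + H\right) \frac{1}{-166 + H}}{4} = - \frac{\frac{1}{-166 + H} \left(-339 + H\right)}{4} = - \frac{-339 + H}{4 \left(-166 + H\right)}$)
$m{\left(u{\left(16,-5 \right)} + 270 \right)} - W{\left(I{\left(-19,18 \right)} \right)} = - \frac{\sqrt{2} \sqrt{\left(- \frac{7}{9} - \frac{16}{9}\right) + 270}}{2} - \frac{339 - \left(2 - 19\right)}{4 \left(-166 + \left(2 - 19\right)\right)} = - \frac{\sqrt{2} \sqrt{\left(- \frac{7}{9} - \frac{16}{9}\right) + 270}}{2} - \frac{339 - -17}{4 \left(-166 - 17\right)} = - \frac{\sqrt{2} \sqrt{- \frac{23}{9} + 270}}{2} - \frac{339 + 17}{4 \left(-183\right)} = - \frac{\sqrt{2} \sqrt{\frac{2407}{9}}}{2} - \frac{1}{4} \left(- \frac{1}{183}\right) 356 = - \frac{\sqrt{2} \frac{\sqrt{2407}}{3}}{2} - - \frac{89}{183} = - \frac{\sqrt{4814}}{6} + \frac{89}{183} = \frac{89}{183} - \frac{\sqrt{4814}}{6}$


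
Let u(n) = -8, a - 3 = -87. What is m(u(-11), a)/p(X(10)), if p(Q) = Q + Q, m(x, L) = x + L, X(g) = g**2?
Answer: -23/50 ≈ -0.46000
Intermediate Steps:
a = -84 (a = 3 - 87 = -84)
m(x, L) = L + x
p(Q) = 2*Q
m(u(-11), a)/p(X(10)) = (-84 - 8)/((2*10**2)) = -92/(2*100) = -92/200 = -92*1/200 = -23/50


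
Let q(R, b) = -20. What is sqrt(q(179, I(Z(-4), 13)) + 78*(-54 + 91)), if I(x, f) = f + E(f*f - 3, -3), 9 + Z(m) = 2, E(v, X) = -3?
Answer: sqrt(2866) ≈ 53.535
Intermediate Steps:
Z(m) = -7 (Z(m) = -9 + 2 = -7)
I(x, f) = -3 + f (I(x, f) = f - 3 = -3 + f)
sqrt(q(179, I(Z(-4), 13)) + 78*(-54 + 91)) = sqrt(-20 + 78*(-54 + 91)) = sqrt(-20 + 78*37) = sqrt(-20 + 2886) = sqrt(2866)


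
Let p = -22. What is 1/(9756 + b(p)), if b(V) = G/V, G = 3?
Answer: 22/214629 ≈ 0.00010250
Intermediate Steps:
b(V) = 3/V
1/(9756 + b(p)) = 1/(9756 + 3/(-22)) = 1/(9756 + 3*(-1/22)) = 1/(9756 - 3/22) = 1/(214629/22) = 22/214629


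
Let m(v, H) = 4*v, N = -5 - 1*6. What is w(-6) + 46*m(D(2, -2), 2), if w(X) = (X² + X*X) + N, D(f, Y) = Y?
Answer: -307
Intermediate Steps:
N = -11 (N = -5 - 6 = -11)
w(X) = -11 + 2*X² (w(X) = (X² + X*X) - 11 = (X² + X²) - 11 = 2*X² - 11 = -11 + 2*X²)
w(-6) + 46*m(D(2, -2), 2) = (-11 + 2*(-6)²) + 46*(4*(-2)) = (-11 + 2*36) + 46*(-8) = (-11 + 72) - 368 = 61 - 368 = -307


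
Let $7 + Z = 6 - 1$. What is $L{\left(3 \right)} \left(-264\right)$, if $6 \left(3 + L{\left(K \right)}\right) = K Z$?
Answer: $1056$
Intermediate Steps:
$Z = -2$ ($Z = -7 + \left(6 - 1\right) = -7 + 5 = -2$)
$L{\left(K \right)} = -3 - \frac{K}{3}$ ($L{\left(K \right)} = -3 + \frac{K \left(-2\right)}{6} = -3 + \frac{\left(-2\right) K}{6} = -3 - \frac{K}{3}$)
$L{\left(3 \right)} \left(-264\right) = \left(-3 - 1\right) \left(-264\right) = \left(-4\right) \left(-264\right) = 1056$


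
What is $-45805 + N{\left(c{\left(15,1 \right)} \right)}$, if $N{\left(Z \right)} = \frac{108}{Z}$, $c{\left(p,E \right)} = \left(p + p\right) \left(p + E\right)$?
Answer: $- \frac{1832191}{40} \approx -45805.0$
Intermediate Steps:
$c{\left(p,E \right)} = 2 p \left(E + p\right)$
$-45805 + N{\left(c{\left(15,1 \right)} \right)} = -45805 + \frac{108}{2 \cdot 15 \left(1 + 15\right)} = -45805 + \frac{108}{2 \cdot 15 \cdot 16} = -45805 + \frac{108}{480} = -45805 + 108 \cdot \frac{1}{480} = -45805 + \frac{9}{40} = - \frac{1832191}{40}$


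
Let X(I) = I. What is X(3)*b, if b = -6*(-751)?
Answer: 13518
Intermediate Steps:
b = 4506
X(3)*b = 3*4506 = 13518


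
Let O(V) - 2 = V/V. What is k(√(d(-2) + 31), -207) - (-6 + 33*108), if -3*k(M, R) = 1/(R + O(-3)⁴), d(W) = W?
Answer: -1344923/378 ≈ -3558.0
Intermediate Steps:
O(V) = 3 (O(V) = 2 + V/V = 2 + 1 = 3)
k(M, R) = -1/(3*(81 + R)) (k(M, R) = -1/(3*(R + 3⁴)) = -1/(3*(R + 81)) = -1/(3*(81 + R)))
k(√(d(-2) + 31), -207) - (-6 + 33*108) = -1/(243 + 3*(-207)) - (-6 + 33*108) = -1/(243 - 621) - (-6 + 3564) = -1/(-378) - 1*3558 = -1*(-1/378) - 3558 = 1/378 - 3558 = -1344923/378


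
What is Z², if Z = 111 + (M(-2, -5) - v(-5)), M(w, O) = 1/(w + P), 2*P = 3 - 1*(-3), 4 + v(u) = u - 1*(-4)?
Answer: 13689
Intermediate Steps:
v(u) = u (v(u) = -4 + (u - 1*(-4)) = -4 + (u + 4) = -4 + (4 + u) = u)
P = 3 (P = (3 - 1*(-3))/2 = (3 + 3)/2 = (½)*6 = 3)
M(w, O) = 1/(3 + w) (M(w, O) = 1/(w + 3) = 1/(3 + w))
Z = 117 (Z = 111 + (1/(3 - 2) - 1*(-5)) = 111 + (1/1 + 5) = 111 + (1 + 5) = 111 + 6 = 117)
Z² = 117² = 13689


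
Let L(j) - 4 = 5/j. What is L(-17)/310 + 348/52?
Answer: 459309/68510 ≈ 6.7043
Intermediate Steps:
L(j) = 4 + 5/j
L(-17)/310 + 348/52 = (4 + 5/(-17))/310 + 348/52 = (4 + 5*(-1/17))*(1/310) + 348*(1/52) = (4 - 5/17)*(1/310) + 87/13 = (63/17)*(1/310) + 87/13 = 63/5270 + 87/13 = 459309/68510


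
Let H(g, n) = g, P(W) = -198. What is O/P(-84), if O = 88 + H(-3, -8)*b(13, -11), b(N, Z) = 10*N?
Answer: 151/99 ≈ 1.5253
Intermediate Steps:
O = -302 (O = 88 - 30*13 = 88 - 3*130 = 88 - 390 = -302)
O/P(-84) = -302/(-198) = -302*(-1/198) = 151/99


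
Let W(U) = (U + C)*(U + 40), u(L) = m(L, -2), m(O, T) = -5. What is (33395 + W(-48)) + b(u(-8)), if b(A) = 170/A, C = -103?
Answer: 34569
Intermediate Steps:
u(L) = -5
W(U) = (-103 + U)*(40 + U) (W(U) = (U - 103)*(U + 40) = (-103 + U)*(40 + U))
(33395 + W(-48)) + b(u(-8)) = (33395 + (-4120 + (-48)² - 63*(-48))) + 170/(-5) = (33395 + (-4120 + 2304 + 3024)) + 170*(-⅕) = (33395 + 1208) - 34 = 34603 - 34 = 34569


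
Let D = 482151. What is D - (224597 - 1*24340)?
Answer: 281894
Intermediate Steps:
D - (224597 - 1*24340) = 482151 - (224597 - 1*24340) = 482151 - (224597 - 24340) = 482151 - 1*200257 = 482151 - 200257 = 281894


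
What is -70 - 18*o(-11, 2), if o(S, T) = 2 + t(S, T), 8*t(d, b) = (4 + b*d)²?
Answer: -835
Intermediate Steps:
t(d, b) = (4 + b*d)²/8
o(S, T) = 2 + (4 + S*T)²/8 (o(S, T) = 2 + (4 + T*S)²/8 = 2 + (4 + S*T)²/8)
-70 - 18*o(-11, 2) = -70 - 18*(2 + (4 - 11*2)²/8) = -70 - 18*(2 + (4 - 22)²/8) = -70 - 18*(2 + (⅛)*(-18)²) = -70 - 18*(2 + (⅛)*324) = -70 - 18*(2 + 81/2) = -70 - 18*85/2 = -70 - 765 = -835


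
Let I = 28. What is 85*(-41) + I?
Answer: -3457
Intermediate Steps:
85*(-41) + I = 85*(-41) + 28 = -3485 + 28 = -3457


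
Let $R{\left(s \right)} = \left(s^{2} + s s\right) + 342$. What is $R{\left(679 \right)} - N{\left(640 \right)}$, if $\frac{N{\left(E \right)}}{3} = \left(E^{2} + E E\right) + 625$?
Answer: $-1537051$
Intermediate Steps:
$R{\left(s \right)} = 342 + 2 s^{2}$ ($R{\left(s \right)} = \left(s^{2} + s^{2}\right) + 342 = 2 s^{2} + 342 = 342 + 2 s^{2}$)
$N{\left(E \right)} = 1875 + 6 E^{2}$ ($N{\left(E \right)} = 3 \left(\left(E^{2} + E E\right) + 625\right) = 3 \left(\left(E^{2} + E^{2}\right) + 625\right) = 3 \left(2 E^{2} + 625\right) = 3 \left(625 + 2 E^{2}\right) = 1875 + 6 E^{2}$)
$R{\left(679 \right)} - N{\left(640 \right)} = \left(342 + 2 \cdot 679^{2}\right) - \left(1875 + 6 \cdot 640^{2}\right) = \left(342 + 2 \cdot 461041\right) - \left(1875 + 6 \cdot 409600\right) = \left(342 + 922082\right) - \left(1875 + 2457600\right) = 922424 - 2459475 = -1537051$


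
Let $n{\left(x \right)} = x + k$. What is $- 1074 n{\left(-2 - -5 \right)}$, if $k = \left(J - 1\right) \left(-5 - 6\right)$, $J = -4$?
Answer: $-62292$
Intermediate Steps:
$k = 55$ ($k = \left(-4 - 1\right) \left(-5 - 6\right) = \left(-5\right) \left(-11\right) = 55$)
$n{\left(x \right)} = 55 + x$ ($n{\left(x \right)} = x + 55 = 55 + x$)
$- 1074 n{\left(-2 - -5 \right)} = - 1074 \left(55 - -3\right) = - 1074 \left(55 + \left(-2 + 5\right)\right) = - 1074 \left(55 + 3\right) = \left(-1074\right) 58 = -62292$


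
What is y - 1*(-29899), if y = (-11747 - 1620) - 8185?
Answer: 8347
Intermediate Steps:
y = -21552 (y = -13367 - 8185 = -21552)
y - 1*(-29899) = -21552 - 1*(-29899) = -21552 + 29899 = 8347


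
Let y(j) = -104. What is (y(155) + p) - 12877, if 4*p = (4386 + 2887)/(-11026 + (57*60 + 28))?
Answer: -393487345/30312 ≈ -12981.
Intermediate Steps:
p = -7273/30312 (p = ((4386 + 2887)/(-11026 + (57*60 + 28)))/4 = (7273/(-11026 + (3420 + 28)))/4 = (7273/(-11026 + 3448))/4 = (7273/(-7578))/4 = (7273*(-1/7578))/4 = (¼)*(-7273/7578) = -7273/30312 ≈ -0.23994)
(y(155) + p) - 12877 = (-104 - 7273/30312) - 12877 = -3159721/30312 - 12877 = -393487345/30312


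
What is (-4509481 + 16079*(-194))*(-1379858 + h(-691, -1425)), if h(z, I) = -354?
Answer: 10529370967084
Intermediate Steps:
(-4509481 + 16079*(-194))*(-1379858 + h(-691, -1425)) = (-4509481 + 16079*(-194))*(-1379858 - 354) = (-4509481 - 3119326)*(-1380212) = -7628807*(-1380212) = 10529370967084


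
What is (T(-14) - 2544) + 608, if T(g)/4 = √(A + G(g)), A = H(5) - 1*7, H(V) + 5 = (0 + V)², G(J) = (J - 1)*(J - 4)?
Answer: -1936 + 4*√283 ≈ -1868.7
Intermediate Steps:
G(J) = (-1 + J)*(-4 + J)
H(V) = -5 + V² (H(V) = -5 + (0 + V)² = -5 + V²)
A = 13 (A = (-5 + 5²) - 1*7 = (-5 + 25) - 7 = 20 - 7 = 13)
T(g) = 4*√(17 + g² - 5*g) (T(g) = 4*√(13 + (4 + g² - 5*g)) = 4*√(17 + g² - 5*g))
(T(-14) - 2544) + 608 = (4*√(17 + (-14)² - 5*(-14)) - 2544) + 608 = (4*√(17 + 196 + 70) - 2544) + 608 = (4*√283 - 2544) + 608 = (-2544 + 4*√283) + 608 = -1936 + 4*√283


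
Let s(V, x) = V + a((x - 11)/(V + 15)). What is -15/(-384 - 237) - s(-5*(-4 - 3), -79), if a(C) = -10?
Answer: -5170/207 ≈ -24.976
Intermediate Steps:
s(V, x) = -10 + V (s(V, x) = V - 10 = -10 + V)
-15/(-384 - 237) - s(-5*(-4 - 3), -79) = -15/(-384 - 237) - (-10 - 5*(-4 - 3)) = -15/(-621) - (-10 - 5*(-7)) = -15*(-1/621) - (-10 + 35) = 5/207 - 1*25 = 5/207 - 25 = -5170/207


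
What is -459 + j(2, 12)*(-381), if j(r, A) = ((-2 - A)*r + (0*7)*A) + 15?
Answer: 4494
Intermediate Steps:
j(r, A) = 15 + r*(-2 - A) (j(r, A) = (r*(-2 - A) + 0*A) + 15 = (r*(-2 - A) + 0) + 15 = r*(-2 - A) + 15 = 15 + r*(-2 - A))
-459 + j(2, 12)*(-381) = -459 + (15 - 2*2 - 1*12*2)*(-381) = -459 + (15 - 4 - 24)*(-381) = -459 - 13*(-381) = -459 + 4953 = 4494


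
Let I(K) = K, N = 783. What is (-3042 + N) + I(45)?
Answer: -2214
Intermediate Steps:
(-3042 + N) + I(45) = (-3042 + 783) + 45 = -2259 + 45 = -2214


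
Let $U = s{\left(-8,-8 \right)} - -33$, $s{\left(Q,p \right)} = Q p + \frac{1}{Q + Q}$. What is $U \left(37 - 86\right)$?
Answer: $- \frac{75999}{16} \approx -4749.9$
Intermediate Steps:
$s{\left(Q,p \right)} = \frac{1}{2 Q} + Q p$ ($s{\left(Q,p \right)} = Q p + \frac{1}{2 Q} = \frac{1}{2 Q} + Q p$)
$U = \frac{1551}{16}$ ($U = \left(\frac{1}{2 \left(-8\right)} - -64\right) - -33 = \left(\frac{1}{2} \left(- \frac{1}{8}\right) + 64\right) + 33 = \left(- \frac{1}{16} + 64\right) + 33 = \frac{1023}{16} + 33 = \frac{1551}{16} \approx 96.938$)
$U \left(37 - 86\right) = \frac{1551 \left(37 - 86\right)}{16} = \frac{1551}{16} \left(-49\right) = - \frac{75999}{16}$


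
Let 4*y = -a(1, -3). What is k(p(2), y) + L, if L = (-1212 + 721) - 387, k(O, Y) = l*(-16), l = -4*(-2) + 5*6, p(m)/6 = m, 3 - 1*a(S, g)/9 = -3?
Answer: -1486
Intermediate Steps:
a(S, g) = 54 (a(S, g) = 27 - 9*(-3) = 27 + 27 = 54)
p(m) = 6*m
y = -27/2 (y = (-1*54)/4 = (1/4)*(-54) = -27/2 ≈ -13.500)
l = 38 (l = 8 + 30 = 38)
k(O, Y) = -608 (k(O, Y) = 38*(-16) = -608)
L = -878 (L = -491 - 387 = -878)
k(p(2), y) + L = -608 - 878 = -1486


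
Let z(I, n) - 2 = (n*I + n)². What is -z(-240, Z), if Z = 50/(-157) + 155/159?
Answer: -15336419782963/623151369 ≈ -24611.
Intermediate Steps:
Z = 16385/24963 (Z = 50*(-1/157) + 155*(1/159) = -50/157 + 155/159 = 16385/24963 ≈ 0.65637)
z(I, n) = 2 + (n + I*n)² (z(I, n) = 2 + (n*I + n)² = 2 + (I*n + n)² = 2 + (n + I*n)²)
-z(-240, Z) = -(2 + (16385/24963)²*(1 - 240)²) = -(2 + (268468225/623151369)*(-239)²) = -(2 + (268468225/623151369)*57121) = -(2 + 15335173480225/623151369) = -1*15336419782963/623151369 = -15336419782963/623151369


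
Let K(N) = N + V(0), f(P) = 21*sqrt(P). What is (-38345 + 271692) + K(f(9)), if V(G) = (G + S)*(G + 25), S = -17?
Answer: 232985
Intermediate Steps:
V(G) = (-17 + G)*(25 + G) (V(G) = (G - 17)*(G + 25) = (-17 + G)*(25 + G))
K(N) = -425 + N (K(N) = N + (-425 + 0**2 + 8*0) = N + (-425 + 0 + 0) = N - 425 = -425 + N)
(-38345 + 271692) + K(f(9)) = (-38345 + 271692) + (-425 + 21*sqrt(9)) = 233347 + (-425 + 21*3) = 233347 + (-425 + 63) = 233347 - 362 = 232985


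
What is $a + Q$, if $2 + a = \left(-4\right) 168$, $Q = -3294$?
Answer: $-3968$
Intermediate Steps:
$a = -674$ ($a = -2 - 672 = -674$)
$a + Q = -674 - 3294 = -3968$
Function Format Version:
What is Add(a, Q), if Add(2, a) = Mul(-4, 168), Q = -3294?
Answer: -3968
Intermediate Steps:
a = -674 (a = Add(-2, Mul(-4, 168)) = Add(-2, -672) = -674)
Add(a, Q) = Add(-674, -3294) = -3968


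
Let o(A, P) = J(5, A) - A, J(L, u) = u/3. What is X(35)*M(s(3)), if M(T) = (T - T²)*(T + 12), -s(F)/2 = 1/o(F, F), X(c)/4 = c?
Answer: 0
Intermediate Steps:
J(L, u) = u/3 (J(L, u) = u*(⅓) = u/3)
o(A, P) = -2*A/3 (o(A, P) = A/3 - A = -2*A/3)
X(c) = 4*c
s(F) = 3/F (s(F) = -2*(-3/(2*F)) = -(-3)/F = 3/F)
M(T) = (12 + T)*(T - T²) (M(T) = (T - T²)*(12 + T) = (12 + T)*(T - T²))
X(35)*M(s(3)) = (4*35)*((3/3)*(12 - (3/3)² - 33/3)) = 140*((3*(⅓))*(12 - (3*(⅓))² - 33/3)) = 140*(1*(12 - 1*1² - 11*1)) = 140*(1*(12 - 1*1 - 11)) = 140*(1*(12 - 1 - 11)) = 140*(1*0) = 140*0 = 0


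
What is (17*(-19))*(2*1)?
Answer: -646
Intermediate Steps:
(17*(-19))*(2*1) = -323*2 = -646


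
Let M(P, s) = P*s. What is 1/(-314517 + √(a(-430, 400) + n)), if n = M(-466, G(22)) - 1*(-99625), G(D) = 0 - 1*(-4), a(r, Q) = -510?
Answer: -14977/4710516478 - √97251/98920846038 ≈ -3.1826e-6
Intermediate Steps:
G(D) = 4 (G(D) = 0 + 4 = 4)
n = 97761 (n = -466*4 - 1*(-99625) = -1864 + 99625 = 97761)
1/(-314517 + √(a(-430, 400) + n)) = 1/(-314517 + √(-510 + 97761)) = 1/(-314517 + √97251)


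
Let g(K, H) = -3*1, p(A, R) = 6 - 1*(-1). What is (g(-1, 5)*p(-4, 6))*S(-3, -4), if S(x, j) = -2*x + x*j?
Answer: -378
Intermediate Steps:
p(A, R) = 7 (p(A, R) = 6 + 1 = 7)
S(x, j) = -2*x + j*x
g(K, H) = -3
(g(-1, 5)*p(-4, 6))*S(-3, -4) = (-3*7)*(-3*(-2 - 4)) = -(-63)*(-6) = -21*18 = -378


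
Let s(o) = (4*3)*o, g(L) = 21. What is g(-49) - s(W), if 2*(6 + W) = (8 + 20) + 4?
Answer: -99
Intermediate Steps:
W = 10 (W = -6 + ((8 + 20) + 4)/2 = -6 + (28 + 4)/2 = -6 + (½)*32 = -6 + 16 = 10)
s(o) = 12*o
g(-49) - s(W) = 21 - 12*10 = 21 - 1*120 = 21 - 120 = -99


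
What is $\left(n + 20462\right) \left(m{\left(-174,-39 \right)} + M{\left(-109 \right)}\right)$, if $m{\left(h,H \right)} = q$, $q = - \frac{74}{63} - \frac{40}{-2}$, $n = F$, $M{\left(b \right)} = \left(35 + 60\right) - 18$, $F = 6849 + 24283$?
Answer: $\frac{103824326}{21} \approx 4.944 \cdot 10^{6}$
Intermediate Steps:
$F = 31132$
$M{\left(b \right)} = 77$ ($M{\left(b \right)} = 95 - 18 = 77$)
$n = 31132$
$q = \frac{1186}{63}$ ($q = \left(-74\right) \frac{1}{63} - -20 = - \frac{74}{63} + 20 = \frac{1186}{63} \approx 18.825$)
$m{\left(h,H \right)} = \frac{1186}{63}$
$\left(n + 20462\right) \left(m{\left(-174,-39 \right)} + M{\left(-109 \right)}\right) = \left(31132 + 20462\right) \left(\frac{1186}{63} + 77\right) = 51594 \cdot \frac{6037}{63} = \frac{103824326}{21}$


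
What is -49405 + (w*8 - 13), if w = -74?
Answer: -50010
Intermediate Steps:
-49405 + (w*8 - 13) = -49405 + (-74*8 - 13) = -49405 + (-592 - 13) = -49405 - 605 = -50010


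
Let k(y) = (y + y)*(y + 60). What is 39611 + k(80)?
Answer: 62011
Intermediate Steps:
k(y) = 2*y*(60 + y) (k(y) = (2*y)*(60 + y) = 2*y*(60 + y))
39611 + k(80) = 39611 + 2*80*(60 + 80) = 39611 + 2*80*140 = 39611 + 22400 = 62011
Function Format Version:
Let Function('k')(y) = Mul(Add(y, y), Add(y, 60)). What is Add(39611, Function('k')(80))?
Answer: 62011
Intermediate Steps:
Function('k')(y) = Mul(2, y, Add(60, y)) (Function('k')(y) = Mul(Mul(2, y), Add(60, y)) = Mul(2, y, Add(60, y)))
Add(39611, Function('k')(80)) = Add(39611, Mul(2, 80, Add(60, 80))) = Add(39611, Mul(2, 80, 140)) = Add(39611, 22400) = 62011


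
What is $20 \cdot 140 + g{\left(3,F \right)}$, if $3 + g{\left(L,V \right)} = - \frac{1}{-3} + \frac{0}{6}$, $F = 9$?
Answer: $\frac{8392}{3} \approx 2797.3$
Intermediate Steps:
$g{\left(L,V \right)} = - \frac{8}{3}$ ($g{\left(L,V \right)} = -3 + \left(- \frac{1}{-3} + \frac{0}{6}\right) = -3 + \left(\left(-1\right) \left(- \frac{1}{3}\right) + 0 \cdot \frac{1}{6}\right) = -3 + \left(\frac{1}{3} + 0\right) = -3 + \frac{1}{3} = - \frac{8}{3}$)
$20 \cdot 140 + g{\left(3,F \right)} = 20 \cdot 140 - \frac{8}{3} = 2800 - \frac{8}{3} = \frac{8392}{3}$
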